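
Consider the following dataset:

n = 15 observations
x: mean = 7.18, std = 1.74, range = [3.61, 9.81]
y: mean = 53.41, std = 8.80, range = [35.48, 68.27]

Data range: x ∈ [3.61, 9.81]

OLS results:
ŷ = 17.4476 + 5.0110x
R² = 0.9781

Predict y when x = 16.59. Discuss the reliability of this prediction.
ŷ = 100.5801 (extrapolation — x = 16.59 lies outside [3.61, 9.81], so reliability is low).

Prediction calculation:
ŷ = 17.4476 + 5.0110 × 16.59
ŷ = 100.5801

Reliability:
- Data range: x ∈ [3.61, 9.81]
- Prediction point: x = 16.59 is 6.78 units above the observed range → this is EXTRAPOLATION, not interpolation

Why that matters here:
- There are no observations near this x to validate the fitted line there
- The linear relationship may not hold outside the observed range

A defensible statement: 'if the linear trend continued to x = 16.59, y would be about 100.5801' — the premise is untested.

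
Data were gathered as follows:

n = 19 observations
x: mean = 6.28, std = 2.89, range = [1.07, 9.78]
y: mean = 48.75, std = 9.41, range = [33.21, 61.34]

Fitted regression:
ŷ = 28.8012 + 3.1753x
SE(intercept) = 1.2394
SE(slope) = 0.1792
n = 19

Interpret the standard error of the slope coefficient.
SE(slope) = 0.1792 measures the uncertainty in the estimated slope. The coefficient is estimated precisely (SE/|β̂₁| = 5.6%).

SE(β̂₁) = s / √Sxx, where s is the residual standard deviation and Sxx = Σ(x − x̄)². It is the yardstick for how far β̂₁ = 3.1753 could plausibly be from the true slope.

Relative precision:
- SE / |β̂₁| = 0.1792 / 3.1753 = 5.6%
- Rule of thumb (under 20%: precise; 20% to under 50%: moderately precise; 50% or more: imprecise) → precise

Link to interval estimation: a confidence interval for β₁ is β̂₁ ± t* × 0.1792, so SE sets the half-width per unit of t*.

What drives SE(β̂₁): more residual scatter → larger SE; larger n (here n = 19) → smaller SE; wider spread of x values → smaller SE.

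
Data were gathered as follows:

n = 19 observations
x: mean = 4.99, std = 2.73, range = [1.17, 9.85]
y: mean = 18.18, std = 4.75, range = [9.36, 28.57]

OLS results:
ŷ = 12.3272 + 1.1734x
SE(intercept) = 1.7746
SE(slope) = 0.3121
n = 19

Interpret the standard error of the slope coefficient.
SE(β̂₁) = 0.3121 is the estimated standard deviation of the slope estimate across repeated samples; relative to β̂₁ = 1.1734 that is 26.6%, a moderately precise estimate.

SE(β̂₁) = 0.3121 says: if we drew many samples of n = 19 from the same population and refit each time, the fitted slopes would scatter with a standard deviation of roughly 0.3121 around the true β₁.

Relative precision:
- SE / |β̂₁| = 0.3121 / 1.1734 = 26.6%
- Rule of thumb (under 20%: precise; 20% to under 50%: moderately precise; 50% or more: imprecise) → moderately precise

Link to interval estimation: a confidence interval for β₁ is β̂₁ ± t* × 0.3121, so SE sets the half-width per unit of t*.

What drives SE(β̂₁): wider spread of x values → smaller SE; larger n (here n = 19) → smaller SE; more residual scatter → larger SE.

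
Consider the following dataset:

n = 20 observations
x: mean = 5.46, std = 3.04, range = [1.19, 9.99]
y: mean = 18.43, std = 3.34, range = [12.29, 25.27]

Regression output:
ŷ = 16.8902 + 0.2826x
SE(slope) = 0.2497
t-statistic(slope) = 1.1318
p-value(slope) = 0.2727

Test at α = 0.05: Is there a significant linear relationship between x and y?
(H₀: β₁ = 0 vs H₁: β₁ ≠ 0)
Since p-value = 0.2727 ≥ α = 0.05, fail to reject H₀ — the slope is not significantly different from 0.

Hypothesis test for the slope coefficient:

H₀: β₁ = 0 (no linear relationship)
H₁: β₁ ≠ 0 (linear relationship exists)

Test statistic: t = β̂₁ / SE(β̂₁) = 0.2826 / 0.2497 = 1.1318

p = 0.2727: how often a slope estimate this far from 0 (in SE units) would arise by chance if β₁ were truly 0.

Decision rule: reject H₀ if p-value < α.
p-value = 0.2727 ≥ α = 0.05 → fail to reject H₀.

There is not sufficient evidence at the 5% significance level to conclude that a linear relationship exists between x and y.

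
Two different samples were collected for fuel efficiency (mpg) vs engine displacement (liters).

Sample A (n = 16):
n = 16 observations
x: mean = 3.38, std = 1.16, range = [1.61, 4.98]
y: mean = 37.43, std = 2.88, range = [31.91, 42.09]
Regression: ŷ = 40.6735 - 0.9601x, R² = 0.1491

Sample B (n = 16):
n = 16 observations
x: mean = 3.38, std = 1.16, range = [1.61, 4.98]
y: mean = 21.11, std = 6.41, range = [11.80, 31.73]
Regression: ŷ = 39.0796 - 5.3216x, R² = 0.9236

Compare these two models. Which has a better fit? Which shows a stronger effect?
Model B has the better fit (R² = 0.9236 vs 0.1491). Model B shows the stronger effect (|β₁| = 5.3216 vs 0.9601).

Model Comparison:

Which explains more variance? (R²)
- Model A: R² = 0.1491 → 14.91% of variance in fuel efficiency explained
- Model B: R² = 0.9236 → 92.36% of variance in fuel efficiency explained
- 0.9236 > 0.1491 → Model B has the better fit

Which has the larger per-liter effect? (|β₁|)
- Model A: β₁ = -0.9601 → predicted fuel efficiency falls 0.9601 mpg per additional liter of engine displacement
- Model B: β₁ = -5.3216 → predicted fuel efficiency falls 5.3216 mpg per additional liter of engine displacement
- |-0.9601| < |-5.3216| → Model B shows the stronger marginal effect

Notes:
- A steeper slope doesn't make a better model if the scatter around the line is large.
- A better fit (higher R²) doesn't necessarily mean a more important relationship.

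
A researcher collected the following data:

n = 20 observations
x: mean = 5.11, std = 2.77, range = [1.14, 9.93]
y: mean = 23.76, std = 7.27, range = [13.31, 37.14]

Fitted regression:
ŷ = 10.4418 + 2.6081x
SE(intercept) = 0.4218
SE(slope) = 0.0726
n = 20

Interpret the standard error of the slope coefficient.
SE(β̂₁) = 0.0726 is the estimated standard deviation of the slope estimate across repeated samples; relative to β̂₁ = 2.6081 that is 2.8%, a precise estimate.

What SE measures:
- The standard error quantifies the sampling variability of the coefficient estimate
- It is the estimated standard deviation of β̂₁ across hypothetical repeated samples of the same size
- Smaller SE → more precise estimate

Relative precision:
- SE / |β̂₁| = 0.0726 / 2.6081 = 2.8%
- Rule of thumb (under 20%: precise; 20% to under 50%: moderately precise; 50% or more: imprecise) → precise

Link to the t-test: t = β̂₁ / SE(β̂₁) = 2.6081 / 0.0726 = 35.9242, the statistic for H₀: β₁ = 0.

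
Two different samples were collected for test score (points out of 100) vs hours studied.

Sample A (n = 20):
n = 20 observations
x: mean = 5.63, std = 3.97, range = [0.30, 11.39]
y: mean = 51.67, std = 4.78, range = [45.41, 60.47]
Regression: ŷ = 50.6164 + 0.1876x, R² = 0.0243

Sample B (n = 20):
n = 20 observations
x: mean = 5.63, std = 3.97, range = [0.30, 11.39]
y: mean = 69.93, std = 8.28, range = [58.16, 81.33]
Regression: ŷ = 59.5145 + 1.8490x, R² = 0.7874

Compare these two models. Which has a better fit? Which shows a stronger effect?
Model B has the better fit (R² = 0.7874 vs 0.0243). Model B shows the stronger effect (|β₁| = 1.8490 vs 0.1876).

Model Comparison:

Goodness of fit (R²):
- Model A: R² = 0.0243 → 2.43% of variance in test score explained
- Model B: R² = 0.7874 → 78.74% of variance in test score explained
- 0.7874 > 0.0243 → Model B has the better fit

Effect size (slope magnitude):
- Model A: β₁ = 0.1876 → predicted test score rises 0.1876 points per additional hour of study time
- Model B: β₁ = 1.8490 → predicted test score rises 1.8490 points per additional hour of study time
- |0.1876| < |1.8490| → Model B shows the stronger marginal effect

Note: The two samples could reflect different populations, time periods, or measurement quality.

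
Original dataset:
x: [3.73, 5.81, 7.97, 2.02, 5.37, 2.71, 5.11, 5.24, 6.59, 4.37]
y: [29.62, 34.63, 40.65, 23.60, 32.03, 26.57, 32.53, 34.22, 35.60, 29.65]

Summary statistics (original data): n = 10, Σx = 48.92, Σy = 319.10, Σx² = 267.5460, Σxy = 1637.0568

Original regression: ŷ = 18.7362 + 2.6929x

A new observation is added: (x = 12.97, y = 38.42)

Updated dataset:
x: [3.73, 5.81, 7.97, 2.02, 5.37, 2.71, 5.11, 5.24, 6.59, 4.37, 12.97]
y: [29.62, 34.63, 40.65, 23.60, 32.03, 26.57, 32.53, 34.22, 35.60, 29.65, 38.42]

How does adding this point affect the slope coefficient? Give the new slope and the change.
Adding the point moves β₁ from 2.6929 to 1.4143, i.e. it decreases by 1.2786 (-47.5%).

The new point has HIGH LEVERAGE: x = 12.97 is far from the original mean x̄ = 48.92/10 ≈ 4.89 (original range [2.02, 7.97]).

Step 1: Update the sums with the new point (n goes from 10 to 11)
Σx  = 48.92 + 12.97 = 61.89
Σy  = 319.10 + 38.42 = 357.52
Σx² = 267.5460 + 12.97² = 267.5460 + 168.2209 = 435.7669
Σxy = 1637.0568 + 12.97×38.42 = 1637.0568 + 498.3074 = 2135.3642

Step 2: Recompute the slope with b₁ = (nΣxy − ΣxΣy) / (nΣx² − (Σx)²)
Numerator   = 11×2135.3642 − 61.89×357.52 = 23489.0062 − 22126.9128 = 1362.0934
Denominator = 11×435.7669 − 61.89² = 4793.4359 − 3830.3721 = 963.0638
b₁(new) = 1362.0934 / 963.0638 = 1.4143

(Same formula on the original sums: (10×1637.0568 − 48.92×319.10) / (10×267.5460 − 48.92²) = 760.1960 / 282.2936 = 2.6929, matching the given fit.)

Step 3: Change in slope
Δβ₁ = 1.4143 − 2.6929 = -1.2786
Relative change = -1.2786 / 2.6929 × 100% = -47.5%
→ the slope decreases when the point is added.

Because the point sits below the extension of the original line at a high-leverage x, it tilts the fit down.
In practice: investigate whether it comes from the same population as the rest of the sample; check such a point for data-entry or measurement error.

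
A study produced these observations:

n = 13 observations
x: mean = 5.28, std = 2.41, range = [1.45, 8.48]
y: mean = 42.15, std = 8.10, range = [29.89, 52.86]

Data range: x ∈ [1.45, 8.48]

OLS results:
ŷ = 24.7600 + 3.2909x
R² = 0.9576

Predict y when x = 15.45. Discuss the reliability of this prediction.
ŷ = 75.6044, but this is extrapolation (above the data range [1.45, 8.48]) and may be unreliable.

Prediction calculation:
ŷ = 24.7600 + 3.2909 × 15.45
ŷ = 75.6044

Reliability:
- Data range: x ∈ [1.45, 8.48]
- Prediction point: x = 15.45 is 6.97 units above the observed range → this is EXTRAPOLATION, not interpolation

Why that matters here:
- The standard error of prediction grows with (x − x̄)², and x = 15.45 is far from x̄ = 5.28
- R² describes fit only over the sampled x values; it says nothing about behaviour beyond them

The R² = 0.9576 only validates the fit within [1.45, 8.48]; treat ŷ = 75.6044 with caution.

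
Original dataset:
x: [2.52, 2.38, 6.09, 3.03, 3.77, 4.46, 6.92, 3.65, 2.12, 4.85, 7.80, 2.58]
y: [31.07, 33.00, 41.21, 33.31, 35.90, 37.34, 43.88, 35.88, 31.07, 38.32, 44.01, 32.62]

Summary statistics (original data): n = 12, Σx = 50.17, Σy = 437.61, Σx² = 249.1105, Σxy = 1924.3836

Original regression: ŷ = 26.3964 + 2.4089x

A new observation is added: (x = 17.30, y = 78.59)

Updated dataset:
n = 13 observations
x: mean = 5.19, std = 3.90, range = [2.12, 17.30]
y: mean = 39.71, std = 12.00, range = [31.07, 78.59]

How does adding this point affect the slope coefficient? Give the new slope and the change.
Adding the point moves β₁ from 2.4089 to 3.0516, i.e. it increases by 0.6427 (+26.7%).

x = 17.30 lies well outside the original x-range [2.12, 7.80] (x̄ ≈ 4.18), so this observation has high leverage and can move the slope substantially.

Step 1: Update the sums with the new point (n goes from 12 to 13)
Σx  = 50.17 + 17.30 = 67.47
Σy  = 437.61 + 78.59 = 516.20
Σx² = 249.1105 + 17.30² = 249.1105 + 299.2900 = 548.4005
Σxy = 1924.3836 + 17.30×78.59 = 1924.3836 + 1359.6070 = 3283.9906

Step 2: Recompute the slope with b₁ = (nΣxy − ΣxΣy) / (nΣx² − (Σx)²)
Numerator   = 13×3283.9906 − 67.47×516.20 = 42691.8778 − 34828.0140 = 7863.8638
Denominator = 13×548.4005 − 67.47² = 7129.2065 − 4552.2009 = 2577.0056
b₁(new) = 7863.8638 / 2577.0056 = 3.0516

(Same formula on the original sums: (12×1924.3836 − 50.17×437.61) / (12×249.1105 − 50.17²) = 1137.7095 / 472.2971 = 2.4089, matching the given fit.)

Step 3: Change in slope
Δβ₁ = 3.0516 − 2.4089 = +0.6427
Relative change = +0.6427 / 2.4089 × 100% = +26.7%
→ the slope increases when the point is added.

A high-leverage point only changes the slope if it is off the original line; here y = 78.59 is above the original trend, so the slope increases.
In practice: investigate whether it comes from the same population as the rest of the sample; examine leverage (hᵢ) and Cook's distance rather than deleting it automatically.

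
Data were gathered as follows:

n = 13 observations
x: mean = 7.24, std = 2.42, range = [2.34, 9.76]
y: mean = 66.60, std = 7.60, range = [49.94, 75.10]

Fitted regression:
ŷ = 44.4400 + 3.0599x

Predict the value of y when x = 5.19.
ŷ = 60.3209

To predict y for x = 5.19, substitute into the regression equation:

ŷ = 44.4400 + 3.0599 × 5.19
ŷ = 44.4400 + 15.8809
ŷ = 60.3209

This is the fitted mean response at that x — an individual observation would come with a wider prediction interval.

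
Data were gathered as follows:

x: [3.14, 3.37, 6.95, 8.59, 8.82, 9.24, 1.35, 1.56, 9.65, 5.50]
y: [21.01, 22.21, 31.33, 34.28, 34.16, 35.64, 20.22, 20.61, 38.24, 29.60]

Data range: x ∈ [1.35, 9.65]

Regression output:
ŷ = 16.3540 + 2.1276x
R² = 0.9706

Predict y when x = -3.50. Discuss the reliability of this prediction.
ŷ = 8.9074 (extrapolation — x = -3.50 lies outside [1.35, 9.65], so reliability is low).

Prediction calculation:
ŷ = 16.3540 + 2.1276 × (-3.50)
ŷ = 8.9074

Reliability:
- Data range: x ∈ [1.35, 9.65]
- Prediction point: x = -3.50 is 4.85 units below the observed range → this is EXTRAPOLATION, not interpolation

Why that matters here:
- R² describes fit only over the sampled x values; it says nothing about behaviour beyond them
- Real relationships often flatten, saturate, or turn nonlinear at extremes

Report the number if required, but flag clearly that it is an extrapolation.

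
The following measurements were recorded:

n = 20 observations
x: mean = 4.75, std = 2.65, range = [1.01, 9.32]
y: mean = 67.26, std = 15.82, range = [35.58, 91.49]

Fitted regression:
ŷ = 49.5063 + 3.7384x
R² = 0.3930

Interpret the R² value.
About 39.30% of the variability in y is accounted for by the regression on x (R² = 0.3930) — a moderate linear fit.

The coefficient of determination R² is the fraction of the total variation in y that the fitted line accounts for.

Here R² = 0.3930:
- Explained: 39.30% of the variation in y
- Unexplained (residual): 100% − 39.30% = 60.70%
- Rule of thumb (below 0.3 weak; 0.3 to below 0.7 moderate; 0.7 and above strong) → moderate

Note: R² never decreases when predictors are added, so it should not be used alone to compare models of different size.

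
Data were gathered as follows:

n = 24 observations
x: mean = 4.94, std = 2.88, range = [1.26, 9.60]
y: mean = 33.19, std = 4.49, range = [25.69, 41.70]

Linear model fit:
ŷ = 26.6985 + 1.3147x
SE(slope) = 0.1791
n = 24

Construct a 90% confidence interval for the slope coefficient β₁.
The 90% CI for β₁ is (1.0072, 1.6222)

Confidence interval for the slope:

The 90% CI for β₁ is: β̂₁ ± t*(α/2, n-2) × SE(β̂₁)

Step 1: Find critical t-value
- Confidence level = 0.9
- Degrees of freedom = n - 2 = 24 - 2 = 22
- t*(α/2, 22) = 1.7171

Step 2: Calculate margin of error
Margin = 1.7171 × 0.1791 = 0.3075

Step 3: Construct interval
CI = 1.3147 ± 0.3075
CI = (1.0072, 1.6222)

Interpretation: We are 90% confident that the true slope β₁ lies between 1.0072 and 1.6222.
Both endpoints are positive, so the data support a genuinely positive slope at this confidence level.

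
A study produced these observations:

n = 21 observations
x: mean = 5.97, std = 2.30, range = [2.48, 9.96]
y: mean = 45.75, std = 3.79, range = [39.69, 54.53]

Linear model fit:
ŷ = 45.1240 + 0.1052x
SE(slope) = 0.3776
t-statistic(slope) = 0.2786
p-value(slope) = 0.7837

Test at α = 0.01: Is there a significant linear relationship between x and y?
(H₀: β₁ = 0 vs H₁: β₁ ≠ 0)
Fail to reject H₀: p-value = 0.7837 ≥ α = 0.01. The linear relationship is not significant at the 1% level.

Hypothesis test for the slope coefficient:

H₀: β₁ = 0 (no linear relationship)
H₁: β₁ ≠ 0 (linear relationship exists)

Test statistic: t = β̂₁ / SE(β̂₁) = 0.1052 / 0.3776 = 0.2786

The p-value (0.7837) is the probability, under H₀, of a t-statistic at least as extreme as |t| = 0.2786 (two-sided, df = n − 2 = 19).

Decision rule: reject H₀ if p-value < α.
p-value = 0.7837 ≥ α = 0.01 → fail to reject H₀.

There is not sufficient evidence at the 1% significance level to conclude that a linear relationship exists between x and y.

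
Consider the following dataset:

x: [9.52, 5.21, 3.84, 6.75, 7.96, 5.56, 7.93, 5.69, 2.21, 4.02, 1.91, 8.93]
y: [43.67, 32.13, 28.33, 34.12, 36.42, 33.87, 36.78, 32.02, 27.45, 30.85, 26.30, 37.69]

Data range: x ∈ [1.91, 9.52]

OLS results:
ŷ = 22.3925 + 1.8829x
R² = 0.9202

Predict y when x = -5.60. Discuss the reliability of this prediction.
The equation gives ŷ = 11.8483; however x = -5.60 is 7.51 units below the observed range, so this extrapolated value should not be trusted.

Prediction calculation:
ŷ = 22.3925 + 1.8829 × (-5.60)
ŷ = 11.8483

Reliability:
- Data range: x ∈ [1.91, 9.52]
- Prediction point: x = -5.60 is 7.51 units below the observed range → this is EXTRAPOLATION, not interpolation

Why that matters here:
- There are no observations near this x to validate the fitted line there
- Real relationships often flatten, saturate, or turn nonlinear at extremes

A defensible statement: 'if the linear trend continued to x = -5.60, y would be about 11.8483' — the premise is untested.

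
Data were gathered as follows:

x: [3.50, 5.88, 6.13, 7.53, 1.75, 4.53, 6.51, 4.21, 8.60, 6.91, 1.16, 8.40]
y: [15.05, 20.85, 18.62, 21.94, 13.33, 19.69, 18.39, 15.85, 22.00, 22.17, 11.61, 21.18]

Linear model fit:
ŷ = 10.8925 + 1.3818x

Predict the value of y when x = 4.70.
ŷ = 17.3870

To predict y for x = 4.70, substitute into the regression equation:

ŷ = 10.8925 + 1.3818 × 4.70
ŷ = 10.8925 + 6.4945
ŷ = 17.3870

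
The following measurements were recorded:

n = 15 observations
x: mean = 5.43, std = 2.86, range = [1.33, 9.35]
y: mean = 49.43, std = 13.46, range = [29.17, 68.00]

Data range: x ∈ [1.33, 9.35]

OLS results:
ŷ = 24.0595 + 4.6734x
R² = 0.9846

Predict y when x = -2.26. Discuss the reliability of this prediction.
The equation gives ŷ = 13.4976; however x = -2.26 is 3.59 units below the observed range, so this extrapolated value should not be trusted.

Prediction calculation:
ŷ = 24.0595 + 4.6734 × (-2.26)
ŷ = 13.4976

Reliability:
- Data range: x ∈ [1.33, 9.35]
- Prediction point: x = -2.26 is 3.59 units below the observed range → this is EXTRAPOLATION, not interpolation

Why that matters here:
- There are no observations near this x to validate the fitted line there
- R² describes fit only over the sampled x values; it says nothing about behaviour beyond them

The R² = 0.9846 only validates the fit within [1.33, 9.35]; treat ŷ = 13.4976 with caution.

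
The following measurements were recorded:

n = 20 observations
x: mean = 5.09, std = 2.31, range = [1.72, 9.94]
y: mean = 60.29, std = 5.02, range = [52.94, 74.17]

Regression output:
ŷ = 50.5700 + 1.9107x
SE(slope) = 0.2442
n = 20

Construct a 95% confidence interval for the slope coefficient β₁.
The 95% CI for β₁ is (1.3977, 2.4237)

Confidence interval for the slope:

The 95% CI for β₁ is: β̂₁ ± t*(α/2, n-2) × SE(β̂₁)

Step 1: Find critical t-value
- Confidence level = 0.95
- Degrees of freedom = n - 2 = 20 - 2 = 18
- t*(α/2, 18) = 2.1009

Step 2: Calculate margin of error
Margin = 2.1009 × 0.2442 = 0.5130

Step 3: Construct interval
CI = 1.9107 ± 0.5130
CI = (1.3977, 2.4237)

Interpretation: each one-unit increase in x is associated with a change in mean y of between 1.3977 and 2.4237, with 95% confidence.
Since 0 is outside the interval, a two-sided test at α = 0.05 would reject H₀: β₁ = 0.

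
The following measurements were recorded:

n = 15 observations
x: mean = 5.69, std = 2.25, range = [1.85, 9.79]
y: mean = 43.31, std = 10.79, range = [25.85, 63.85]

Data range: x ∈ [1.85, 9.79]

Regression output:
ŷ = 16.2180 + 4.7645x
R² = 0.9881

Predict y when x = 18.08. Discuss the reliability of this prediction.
ŷ = 102.3602, but this is extrapolation (above the data range [1.85, 9.79]) and may be unreliable.

Prediction calculation:
ŷ = 16.2180 + 4.7645 × 18.08
ŷ = 102.3602

Reliability:
- Data range: x ∈ [1.85, 9.79]
- Prediction point: x = 18.08 is 8.29 units above the observed range → this is EXTRAPOLATION, not interpolation

Why that matters here:
- Real relationships often flatten, saturate, or turn nonlinear at extremes
- There are no observations near this x to validate the fitted line there
- R² describes fit only over the sampled x values; it says nothing about behaviour beyond them

Report the number if required, but flag clearly that it is an extrapolation.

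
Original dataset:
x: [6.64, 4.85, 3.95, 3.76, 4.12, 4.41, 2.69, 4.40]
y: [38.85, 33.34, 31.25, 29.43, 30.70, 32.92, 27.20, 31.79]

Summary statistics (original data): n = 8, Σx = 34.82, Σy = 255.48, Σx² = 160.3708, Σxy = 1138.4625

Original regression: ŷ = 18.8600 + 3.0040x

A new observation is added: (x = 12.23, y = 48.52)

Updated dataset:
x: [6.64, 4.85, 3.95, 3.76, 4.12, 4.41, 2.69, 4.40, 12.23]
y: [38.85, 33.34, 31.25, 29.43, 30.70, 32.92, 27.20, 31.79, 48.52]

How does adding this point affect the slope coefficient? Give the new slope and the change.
The slope changes from 3.0040 to 2.2292 (change of -0.7748, or -25.8%).

The new point has HIGH LEVERAGE: x = 12.23 is far from the original mean x̄ = 34.82/8 ≈ 4.35 (original range [2.69, 6.64]).

Step 1: Update the sums with the new point (n goes from 8 to 9)
Σx  = 34.82 + 12.23 = 47.05
Σy  = 255.48 + 48.52 = 304.00
Σx² = 160.3708 + 12.23² = 160.3708 + 149.5729 = 309.9437
Σxy = 1138.4625 + 12.23×48.52 = 1138.4625 + 593.3996 = 1731.8621

Step 2: Recompute the slope with b₁ = (nΣxy − ΣxΣy) / (nΣx² − (Σx)²)
Numerator   = 9×1731.8621 − 47.05×304.00 = 15586.7589 − 14303.2000 = 1283.5589
Denominator = 9×309.9437 − 47.05² = 2789.4933 − 2213.7025 = 575.7908
b₁(new) = 1283.5589 / 575.7908 = 2.2292

(Same formula on the original sums: (8×1138.4625 − 34.82×255.48) / (8×160.3708 − 34.82²) = 211.8864 / 70.5340 = 3.0040, matching the given fit.)

Step 3: Change in slope
Δβ₁ = 2.2292 − 3.0040 = -0.7748
Relative change = -0.7748 / 3.0040 × 100% = -25.8%
→ the slope decreases when the point is added.

Because the point sits below the extension of the original line at a high-leverage x, it tilts the fit down.
In practice: refit with and without it and report both if conclusions differ; examine leverage (hᵢ) and Cook's distance rather than deleting it automatically.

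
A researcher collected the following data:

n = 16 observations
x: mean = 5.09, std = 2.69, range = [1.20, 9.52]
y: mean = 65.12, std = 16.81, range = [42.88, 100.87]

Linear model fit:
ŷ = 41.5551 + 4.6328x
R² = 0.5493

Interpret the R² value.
About 54.93% of the variability in y is accounted for by the regression on x (R² = 0.5493) — a moderate linear fit.

R² = 1 − SS_res/SS_tot compares the residual scatter to the total scatter of y about its mean.

Here R² = 0.5493:
- Explained: 54.93% of the variation in y
- Unexplained (residual): 100% − 54.93% = 45.07%
- Rule of thumb (below 0.3 weak; 0.3 to below 0.7 moderate; 0.7 and above strong) → moderate

Calculation: R² = 1 − (SS_res / SS_tot), where SS_res is the sum of squared residuals and SS_tot the total sum of squares.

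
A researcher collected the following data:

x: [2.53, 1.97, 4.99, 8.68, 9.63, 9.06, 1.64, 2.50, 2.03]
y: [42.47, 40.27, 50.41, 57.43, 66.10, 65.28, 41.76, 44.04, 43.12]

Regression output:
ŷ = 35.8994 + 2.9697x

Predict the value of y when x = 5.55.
ŷ = 52.3812

To predict y for x = 5.55, substitute into the regression equation:

ŷ = 35.8994 + 2.9697 × 5.55
ŷ = 35.8994 + 16.4818
ŷ = 52.3812

This is the fitted mean response at that x — an individual observation would come with a wider prediction interval.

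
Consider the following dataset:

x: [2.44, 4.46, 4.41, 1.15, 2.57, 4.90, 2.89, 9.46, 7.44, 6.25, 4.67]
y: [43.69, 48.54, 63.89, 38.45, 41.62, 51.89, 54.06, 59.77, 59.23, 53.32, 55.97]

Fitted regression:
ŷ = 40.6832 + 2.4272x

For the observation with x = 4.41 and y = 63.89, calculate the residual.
Residual = 12.5028

The residual is the difference between the actual value and the predicted value:

Residual = y - ŷ

Step 1: Calculate predicted value
ŷ = 40.6832 + 2.4272 × 4.41
ŷ = 51.3872

Step 2: Calculate residual
Residual = 63.89 - 51.3872
Residual = 12.5028

Sign check: y > ŷ, so the point is above the line and the fit underestimates here.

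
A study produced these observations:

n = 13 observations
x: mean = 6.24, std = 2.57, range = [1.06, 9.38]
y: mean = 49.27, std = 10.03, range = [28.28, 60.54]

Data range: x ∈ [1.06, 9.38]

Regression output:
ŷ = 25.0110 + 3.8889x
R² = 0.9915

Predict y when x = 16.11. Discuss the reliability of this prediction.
The equation gives ŷ = 87.6612; however x = 16.11 is 6.73 units above the observed range, so this extrapolated value should not be trusted.

Prediction calculation:
ŷ = 25.0110 + 3.8889 × 16.11
ŷ = 87.6612

Reliability:
- Data range: x ∈ [1.06, 9.38]
- Prediction point: x = 16.11 is 6.73 units above the observed range → this is EXTRAPOLATION, not interpolation

Why that matters here:
- Real relationships often flatten, saturate, or turn nonlinear at extremes
- There are no observations near this x to validate the fitted line there
- The linear relationship may not hold outside the observed range

The R² = 0.9915 only validates the fit within [1.06, 9.38]; treat ŷ = 87.6612 with caution.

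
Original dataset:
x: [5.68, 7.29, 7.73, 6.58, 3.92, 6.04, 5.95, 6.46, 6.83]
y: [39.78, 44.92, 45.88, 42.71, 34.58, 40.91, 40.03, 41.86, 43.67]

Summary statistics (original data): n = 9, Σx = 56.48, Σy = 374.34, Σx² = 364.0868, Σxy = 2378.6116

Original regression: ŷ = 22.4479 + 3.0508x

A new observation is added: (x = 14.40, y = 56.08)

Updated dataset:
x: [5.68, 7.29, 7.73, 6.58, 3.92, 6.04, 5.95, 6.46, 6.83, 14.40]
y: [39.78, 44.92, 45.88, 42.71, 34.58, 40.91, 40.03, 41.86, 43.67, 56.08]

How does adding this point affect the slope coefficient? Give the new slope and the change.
Adding the point moves β₁ from 3.0508 to 1.9601, i.e. it decreases by 1.0907 (-35.8%).

x = 14.40 lies well outside the original x-range [3.92, 7.73] (x̄ ≈ 6.28), so this observation has high leverage and can move the slope substantially.

Step 1: Update the sums with the new point (n goes from 9 to 10)
Σx  = 56.48 + 14.40 = 70.88
Σy  = 374.34 + 56.08 = 430.42
Σx² = 364.0868 + 14.40² = 364.0868 + 207.3600 = 571.4468
Σxy = 2378.6116 + 14.40×56.08 = 2378.6116 + 807.5520 = 3186.1636

Step 2: Recompute the slope with b₁ = (nΣxy − ΣxΣy) / (nΣx² − (Σx)²)
Numerator   = 10×3186.1636 − 70.88×430.42 = 31861.6360 − 30508.1696 = 1353.4664
Denominator = 10×571.4468 − 70.88² = 5714.4680 − 5023.9744 = 690.4936
b₁(new) = 1353.4664 / 690.4936 = 1.9601

(Same formula on the original sums: (9×2378.6116 − 56.48×374.34) / (9×364.0868 − 56.48²) = 264.7812 / 86.7908 = 3.0508, matching the given fit.)

Step 3: Change in slope
Δβ₁ = 1.9601 − 3.0508 = -1.0907
Relative change = -1.0907 / 3.0508 × 100% = -35.8%
→ the slope decreases when the point is added.

A high-leverage point only changes the slope if it is off the original line; here y = 56.08 is below the original trend, so the slope decreases.
In practice: check such a point for data-entry or measurement error.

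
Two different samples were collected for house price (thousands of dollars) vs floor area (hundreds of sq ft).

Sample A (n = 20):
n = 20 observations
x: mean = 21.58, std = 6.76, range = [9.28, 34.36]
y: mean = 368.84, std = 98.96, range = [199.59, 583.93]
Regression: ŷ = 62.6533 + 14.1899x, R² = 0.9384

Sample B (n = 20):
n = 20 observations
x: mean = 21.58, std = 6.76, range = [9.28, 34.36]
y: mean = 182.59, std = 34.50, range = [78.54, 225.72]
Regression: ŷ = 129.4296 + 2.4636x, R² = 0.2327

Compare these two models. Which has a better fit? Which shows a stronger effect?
Model A has the better fit (R² = 0.9384 vs 0.2327). Model A shows the stronger effect (|β₁| = 14.1899 vs 2.4636).

Model Comparison:

Fit — compare R²:
- Model A: R² = 0.9384 → 93.84% of variance in house price explained
- Model B: R² = 0.2327 → 23.27% of variance in house price explained
- 0.9384 > 0.2327 → Model A has the better fit

Strength of effect — compare |β₁|:
- Model A: β₁ = 14.1899 → predicted house price rises 14.1899 thousand dollars per additional hundred sq ft of floor area
- Model B: β₁ = 2.4636 → predicted house price rises 2.4636 thousand dollars per additional hundred sq ft of floor area
- |14.1899| > |2.4636| → Model A shows the stronger marginal effect

Notes:
- A steeper slope doesn't make a better model if the scatter around the line is large.
- A better fit (higher R²) doesn't necessarily mean a more important relationship.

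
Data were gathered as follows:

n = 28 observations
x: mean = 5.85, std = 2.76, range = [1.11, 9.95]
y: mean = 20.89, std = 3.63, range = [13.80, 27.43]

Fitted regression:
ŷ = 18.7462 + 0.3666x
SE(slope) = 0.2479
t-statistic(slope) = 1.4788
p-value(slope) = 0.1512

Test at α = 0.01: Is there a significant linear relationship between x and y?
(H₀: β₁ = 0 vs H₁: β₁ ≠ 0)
p-value = 0.1512 ≥ α = 0.01, so we fail to reject H₀. The relationship is not significant.

Hypothesis test for the slope coefficient:

H₀: β₁ = 0 (no linear relationship)
H₁: β₁ ≠ 0 (linear relationship exists)

Test statistic: t = β̂₁ / SE(β̂₁) = 0.3666 / 0.2479 = 1.4788

With df = 26, the two-sided p-value for |t| = 1.4788 is 0.1512.

Decision rule: reject H₀ if p-value < α.
p-value = 0.1512 ≥ α = 0.01 → fail to reject H₀.

There is not sufficient evidence at the 1% significance level to conclude that a linear relationship exists between x and y.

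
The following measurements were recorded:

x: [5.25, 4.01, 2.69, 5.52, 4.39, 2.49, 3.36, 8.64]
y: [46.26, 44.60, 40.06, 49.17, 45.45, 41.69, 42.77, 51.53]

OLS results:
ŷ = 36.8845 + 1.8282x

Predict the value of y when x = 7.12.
ŷ = 49.9013

x = 7.12 lies inside the observed range [2.49, 8.64], so the fitted equation applies directly:

ŷ = 36.8845 + 1.8282 × 7.12
ŷ = 36.8845 + 13.0168
ŷ = 49.9013

This is a point prediction; actual observations scatter around it by roughly the residual standard deviation.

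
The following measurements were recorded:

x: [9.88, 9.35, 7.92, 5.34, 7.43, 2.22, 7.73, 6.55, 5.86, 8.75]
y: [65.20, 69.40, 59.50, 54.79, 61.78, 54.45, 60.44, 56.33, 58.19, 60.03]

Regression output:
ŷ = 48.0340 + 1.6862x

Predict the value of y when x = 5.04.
ŷ = 56.5324

To predict y for x = 5.04, substitute into the regression equation:

ŷ = 48.0340 + 1.6862 × 5.04
ŷ = 48.0340 + 8.4984
ŷ = 56.5324

This is the fitted mean response at that x — an individual observation would come with a wider prediction interval.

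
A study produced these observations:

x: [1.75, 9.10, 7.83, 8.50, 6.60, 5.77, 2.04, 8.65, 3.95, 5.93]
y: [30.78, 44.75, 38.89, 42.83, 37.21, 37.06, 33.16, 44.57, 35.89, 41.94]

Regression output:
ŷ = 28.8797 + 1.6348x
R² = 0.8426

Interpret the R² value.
The model explains 84.26% of the variance in y (R² = 0.8426), leaving 15.74% unexplained; the fit is strong.

R² (coefficient of determination) measures the proportion of variance in y explained by the regression model.

Here R² = 0.8426:
- Explained: 84.26% of the variation in y
- Unexplained (residual): 100% − 84.26% = 15.74%
- Rule of thumb (below 0.3 weak; 0.3 to below 0.7 moderate; 0.7 and above strong) → strong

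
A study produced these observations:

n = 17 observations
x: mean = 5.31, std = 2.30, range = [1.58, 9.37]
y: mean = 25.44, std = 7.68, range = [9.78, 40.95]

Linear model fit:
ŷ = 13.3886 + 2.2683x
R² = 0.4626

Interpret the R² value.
R² = 0.4626 means 46.26% of the variation in y is explained by the linear relationship with x. This indicates a moderate fit.

The coefficient of determination R² is the fraction of the total variation in y that the fitted line accounts for.

Here R² = 0.4626:
- Explained: 46.26% of the variation in y
- Unexplained (residual): 100% − 46.26% = 53.74%
- Rule of thumb (below 0.3 weak; 0.3 to below 0.7 moderate; 0.7 and above strong) → moderate

Note: R² never decreases when predictors are added, so it should not be used alone to compare models of different size.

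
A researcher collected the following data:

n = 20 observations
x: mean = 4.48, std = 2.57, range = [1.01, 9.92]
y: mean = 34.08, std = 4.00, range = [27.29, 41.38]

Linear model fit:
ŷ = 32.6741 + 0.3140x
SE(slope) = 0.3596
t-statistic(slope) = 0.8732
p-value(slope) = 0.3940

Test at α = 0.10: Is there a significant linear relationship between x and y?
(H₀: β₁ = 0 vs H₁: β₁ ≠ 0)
p-value = 0.3940 ≥ α = 0.10, so we fail to reject H₀. The relationship is not significant.

Hypothesis test for the slope coefficient:

H₀: β₁ = 0 (no linear relationship)
H₁: β₁ ≠ 0 (linear relationship exists)

Test statistic: t = β̂₁ / SE(β̂₁) = 0.3140 / 0.3596 = 0.8732

p = 0.3940: how often a slope estimate this far from 0 (in SE units) would arise by chance if β₁ were truly 0.

Decision rule: reject H₀ if p-value < α.
p-value = 0.3940 ≥ α = 0.10 → fail to reject H₀.

At α = 0.10 the data do not provide convincing evidence of a nonzero slope.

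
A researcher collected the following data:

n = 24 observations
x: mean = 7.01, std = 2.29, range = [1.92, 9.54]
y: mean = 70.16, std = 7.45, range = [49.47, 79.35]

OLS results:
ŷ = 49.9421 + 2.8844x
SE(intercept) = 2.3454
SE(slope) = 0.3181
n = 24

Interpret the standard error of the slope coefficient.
The slope 2.8844 is pinned down to within about ±0.3181 (one SE) by these data — relative uncertainty 11.0%, i.e. precise.

What SE measures:
- The standard error quantifies the sampling variability of the coefficient estimate
- It is the estimated standard deviation of β̂₁ across hypothetical repeated samples of the same size
- Smaller SE → more precise estimate

Relative precision:
- SE / |β̂₁| = 0.3181 / 2.8844 = 11.0%
- Rule of thumb (under 20%: precise; 20% to under 50%: moderately precise; 50% or more: imprecise) → precise

Rough 95% range (±2 SE): 2.8844 ± 0.6362 → (2.2482, 3.5206).

What drives SE(β̂₁): larger n (here n = 24) → smaller SE.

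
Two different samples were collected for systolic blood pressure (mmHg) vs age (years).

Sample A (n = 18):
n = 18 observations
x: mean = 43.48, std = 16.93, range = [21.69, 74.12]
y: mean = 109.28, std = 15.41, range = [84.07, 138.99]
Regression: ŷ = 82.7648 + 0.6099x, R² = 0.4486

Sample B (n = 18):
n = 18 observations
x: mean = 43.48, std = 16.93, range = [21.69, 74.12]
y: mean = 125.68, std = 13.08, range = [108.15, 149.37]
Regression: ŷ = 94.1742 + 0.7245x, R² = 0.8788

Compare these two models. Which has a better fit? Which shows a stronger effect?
Model B has the better fit (R² = 0.8788 vs 0.4486). Model B shows the stronger effect (|β₁| = 0.7245 vs 0.6099).

Model Comparison:

Which explains more variance? (R²)
- Model A: R² = 0.4486 → 44.86% of variance in blood pressure explained
- Model B: R² = 0.8788 → 87.88% of variance in blood pressure explained
- 0.8788 > 0.4486 → Model B has the better fit

Strength of effect — compare |β₁|:
- Model A: β₁ = 0.6099 → predicted blood pressure rises 0.6099 mmHg per additional year of age
- Model B: β₁ = 0.7245 → predicted blood pressure rises 0.7245 mmHg per additional year of age
- |0.6099| < |0.7245| → Model B shows the stronger marginal effect

Notes:
- R² measures how tightly points cluster around the line; β₁ measures how steep the line is — they answer different questions.
- A better fit (higher R²) doesn't necessarily mean a more important relationship.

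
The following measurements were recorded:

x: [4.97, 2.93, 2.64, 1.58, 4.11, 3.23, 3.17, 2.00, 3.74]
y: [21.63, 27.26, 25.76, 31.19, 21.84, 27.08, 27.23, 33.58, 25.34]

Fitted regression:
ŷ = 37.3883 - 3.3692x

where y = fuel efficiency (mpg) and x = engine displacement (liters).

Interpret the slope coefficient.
For each additional liter of engine displacement, predicted fuel efficiency decreases by approximately 3.3692 mpg.

The slope coefficient β₁ = -3.3692 represents the marginal effect of engine displacement on fuel efficiency.

Interpretation:
- Engine displacement up by 1 liter → predicted fuel efficiency decreases by 3.3692 mpg
- The effect is assumed constant over the observed range of x (linearity)
- The slope describes association in these data, not necessarily a causal effect

The intercept β₀ = 37.3883 is the predicted fuel efficiency when engine displacement = 0; since the smallest observed x is 1.58, this is an extrapolation and mainly anchors the line.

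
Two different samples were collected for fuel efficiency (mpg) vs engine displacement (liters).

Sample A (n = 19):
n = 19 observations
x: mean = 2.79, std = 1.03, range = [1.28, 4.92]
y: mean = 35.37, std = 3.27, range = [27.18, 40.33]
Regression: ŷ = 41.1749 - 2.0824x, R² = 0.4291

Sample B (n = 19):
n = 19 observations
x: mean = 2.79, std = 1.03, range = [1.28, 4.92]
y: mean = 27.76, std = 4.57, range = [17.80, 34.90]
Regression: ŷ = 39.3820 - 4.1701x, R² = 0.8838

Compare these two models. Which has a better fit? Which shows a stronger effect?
Model B has the better fit (R² = 0.8838 vs 0.4291). Model B shows the stronger effect (|β₁| = 4.1701 vs 2.0824).

Model Comparison:

Which explains more variance? (R²)
- Model A: R² = 0.4291 → 42.91% of variance in fuel efficiency explained
- Model B: R² = 0.8838 → 88.38% of variance in fuel efficiency explained
- 0.8838 > 0.4291 → Model B has the better fit

Which has the larger per-liter effect? (|β₁|)
- Model A: β₁ = -2.0824 → predicted fuel efficiency falls 2.0824 mpg per additional liter of engine displacement
- Model B: β₁ = -4.1701 → predicted fuel efficiency falls 4.1701 mpg per additional liter of engine displacement
- |-2.0824| < |-4.1701| → Model B shows the stronger marginal effect

Notes:
- A steeper slope doesn't make a better model if the scatter around the line is large.
- The two samples could reflect different populations, time periods, or measurement quality.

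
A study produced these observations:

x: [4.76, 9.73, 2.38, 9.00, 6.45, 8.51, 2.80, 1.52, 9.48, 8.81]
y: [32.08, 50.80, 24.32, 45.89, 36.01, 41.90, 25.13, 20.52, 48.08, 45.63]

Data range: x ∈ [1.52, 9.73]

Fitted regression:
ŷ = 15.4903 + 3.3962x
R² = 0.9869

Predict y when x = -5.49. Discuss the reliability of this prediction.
ŷ = -3.1548, but this is extrapolation (below the data range [1.52, 9.73]) and may be unreliable.

Prediction calculation:
ŷ = 15.4903 + 3.3962 × (-5.49)
ŷ = -3.1548

Reliability:
- Data range: x ∈ [1.52, 9.73]
- Prediction point: x = -5.49 is 7.01 units below the observed range → this is EXTRAPOLATION, not interpolation

Why that matters here:
- There are no observations near this x to validate the fitted line there
- The standard error of prediction grows with (x − x̄)², and x = -5.49 is far from x̄ = 6.34

A defensible statement: 'if the linear trend continued to x = -5.49, y would be about -3.1548' — the premise is untested.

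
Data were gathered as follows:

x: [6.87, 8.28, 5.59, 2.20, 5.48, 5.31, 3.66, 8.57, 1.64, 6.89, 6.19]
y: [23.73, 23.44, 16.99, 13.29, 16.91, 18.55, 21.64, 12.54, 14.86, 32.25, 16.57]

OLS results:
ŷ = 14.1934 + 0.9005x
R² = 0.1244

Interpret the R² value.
About 12.44% of the variability in y is accounted for by the regression on x (R² = 0.1244) — a weak linear fit.

R² (coefficient of determination) measures the proportion of variance in y explained by the regression model.

Here R² = 0.1244:
- Explained: 12.44% of the variation in y
- Unexplained (residual): 100% − 12.44% = 87.56%
- Rule of thumb (below 0.3 weak; 0.3 to below 0.7 moderate; 0.7 and above strong) → weak

Note: R² never decreases when predictors are added, so it should not be used alone to compare models of different size.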